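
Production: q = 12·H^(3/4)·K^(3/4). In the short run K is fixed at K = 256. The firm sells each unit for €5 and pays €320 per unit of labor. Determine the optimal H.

With K = 256, MP_H = (3/4)·12·H^(-1/4)·256^(3/4) = 576·H^(-1/4).
Profit maximization for a price taker requires P·MP_H = w: 5·576·H^(-1/4) = 320.
So H^(-1/4) = 1/9, which gives H = 6561.

H* = 6561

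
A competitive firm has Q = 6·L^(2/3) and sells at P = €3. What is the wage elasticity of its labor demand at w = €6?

ε = -3

MP_L = (2/3)·6·L^(-1/3), so P·MP_L = w gives 12·L^(-1/3) = w.
Solving, L(w) = (12/w)^(3). This is a constant-elasticity form: L ∝ w^(−3), so ε = −3.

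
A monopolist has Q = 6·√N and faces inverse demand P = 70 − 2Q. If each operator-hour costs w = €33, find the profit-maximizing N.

Marginal revenue from the inverse demand is MR = 70 − 4Q.
The marginal product is MP_N = 3·N^(-1/2).
A monopolist hires until marginal revenue product equals the wage: MR·MP_N = w.
At N, Q = 6·√N. Substituting and solving: (70 − 24·√N)·3·N^(-1/2) = 33 gives N = 4.

N* = 4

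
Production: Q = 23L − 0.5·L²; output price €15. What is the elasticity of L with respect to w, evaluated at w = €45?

ε = -0.15

From P·MP_L = w with MP_L = 23 − L, labor demand is L(w) = 23 − w/15.
dL/dw = −1/(15) = -1/15.
At w = 45, L = 20, so ε = (dL/dw)·(w/L) = (-1/15)·(45/20) = -0.15.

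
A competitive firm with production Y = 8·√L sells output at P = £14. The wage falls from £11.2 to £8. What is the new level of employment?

L* = 49

From P·MP_L = w with MP_L = 4·L^(-1/2), the labor demand is L(w) = (56/w)^(2).
At w = 11.2: L = 25. At w = 8: L = 49.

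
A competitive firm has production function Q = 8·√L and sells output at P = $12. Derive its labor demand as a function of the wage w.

MP_L = (1/2)·8·L^(-1/2) = 4·L^(-1/2).
Setting P·MP_L = w: 48·L^(-1/2) = w.
Solving for L: L^(-1/2) = w/48, so L = (48/w)^(2).

L(w) = 2304/w²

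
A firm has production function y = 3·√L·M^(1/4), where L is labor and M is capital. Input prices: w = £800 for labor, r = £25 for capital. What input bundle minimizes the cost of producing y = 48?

Cost minimization requires the marginal rate of technical substitution to equal the input-price ratio: MP_L/MP_M = w/r.
Here MP_L/MP_M = (1/2)·(M/L)/(1/4) = 2·(M/L). Setting this equal to 800/25 = 32 gives M = 16L.
Substituting into y = 48: 3·L^(1/2)·(16L)^(1/4) = 48.
Solving, L = 16 and M = 256.

L* = 16, M* = 256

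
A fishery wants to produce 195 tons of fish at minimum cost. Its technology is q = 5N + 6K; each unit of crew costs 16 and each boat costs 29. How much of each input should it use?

The inputs are perfect substitutes, so the firm uses whichever has the lower cost per unit of output.
Cost per unit of output via N is w/5 = 3.2; via K it is r/6 = 29/6. N is cheaper.
Producing q = 195 with N alone: N = 39, K = 0.

N* = 39, K* = 0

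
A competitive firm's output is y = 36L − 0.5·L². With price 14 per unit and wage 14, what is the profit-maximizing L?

L* = 35

The marginal product of L is MP_L = 36 − L.
A price-taking firm hires until the value of the marginal product equals the wage: P·MP_L = w, so 14·(36 − L) = 14.
Then 36 − L = 1, giving L = 35.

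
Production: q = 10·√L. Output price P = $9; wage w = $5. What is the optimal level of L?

L* = 81

MP_L = (1/2)·10·L^(-1/2) = 5·L^(-1/2).
Profit maximization for a price taker requires P·MP_L = w: 9·5·L^(-1/2) = 5.
So L^(-1/2) = 1/9, which gives L = 81.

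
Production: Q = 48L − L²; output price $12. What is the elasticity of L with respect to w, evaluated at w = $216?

ε = -0.6

From P·MP_L = w with MP_L = 48 − 2L, labor demand is L(w) = (48 − w/12)/2.
dL/dw = −1/(24) = -1/24.
At w = 216, L = 15, so ε = (dL/dw)·(w/L) = (-1/24)·(216/15) = -0.6.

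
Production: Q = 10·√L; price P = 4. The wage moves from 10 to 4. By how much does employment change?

ΔL = 21

From P·MP_L = w with MP_L = 5·L^(-1/2), the labor demand is L(w) = (20/w)^(2).
At w = 10: L = 4. At w = 4: L = 25.
ΔL = 25 − 4 = 21.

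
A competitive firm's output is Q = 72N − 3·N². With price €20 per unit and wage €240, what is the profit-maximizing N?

The marginal product of N is MP_N = 72 − 6N.
A price-taking firm hires until the value of the marginal product equals the wage: P·MP_N = w, so 20·(72 − 6N) = 240.
Then 72 − 6N = 12, giving N = 10.

N* = 10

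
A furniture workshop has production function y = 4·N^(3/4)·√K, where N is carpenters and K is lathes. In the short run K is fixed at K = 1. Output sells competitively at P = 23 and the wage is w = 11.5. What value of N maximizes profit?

N* = 1296

With K = 1, MP_N = (3/4)·4·N^(-1/4)·1^(1/2) = 3·N^(-1/4).
Profit maximization for a price taker requires P·MP_N = w: 23·3·N^(-1/4) = 11.5.
So N^(-1/4) = 1/6, which gives N = 1296.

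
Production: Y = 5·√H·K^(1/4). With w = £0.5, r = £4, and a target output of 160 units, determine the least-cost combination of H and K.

H* = 256, K* = 16

Cost minimization requires the marginal rate of technical substitution to equal the input-price ratio: MP_H/MP_K = w/r.
Here MP_H/MP_K = (1/2)·(K/H)/(1/4) = 2·(K/H). Setting this equal to 0.5/4 = 0.125 gives K = 0.0625H.
Substituting into Y = 160: 5·H^(1/2)·(0.0625H)^(1/4) = 160.
Solving, H = 256 and K = 16.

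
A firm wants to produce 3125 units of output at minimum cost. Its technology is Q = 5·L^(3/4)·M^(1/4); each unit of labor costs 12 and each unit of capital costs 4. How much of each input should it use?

Cost minimization requires the marginal rate of technical substitution to equal the input-price ratio: MP_L/MP_M = w/r.
Here MP_L/MP_M = (3/4)·(M/L)/(1/4) = 3·(M/L). Setting this equal to 12/4 = 3 gives M = L.
Substituting into Q = 3125: 5·L^(3/4)·(L)^(1/4) = 3125.
Solving, L = 625 and M = 625.

L* = 625, M* = 625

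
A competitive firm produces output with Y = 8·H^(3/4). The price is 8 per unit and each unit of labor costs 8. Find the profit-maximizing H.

MP_H = (3/4)·8·H^(-1/4) = 6·H^(-1/4).
Profit maximization for a price taker requires P·MP_H = w: 8·6·H^(-1/4) = 8.
So H^(-1/4) = 1/6, which gives H = 1296.

H* = 1296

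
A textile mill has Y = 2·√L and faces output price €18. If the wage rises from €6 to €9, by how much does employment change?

ΔL = -5

From P·MP_L = w with MP_L = L^(-1/2), the labor demand is L(w) = (18/w)^(2).
At w = 6: L = 9. At w = 9: L = 4.
ΔL = 4 − 9 = -5.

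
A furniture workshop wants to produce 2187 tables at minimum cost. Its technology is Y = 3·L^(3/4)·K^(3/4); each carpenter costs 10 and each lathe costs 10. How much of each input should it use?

Cost minimization requires the marginal rate of technical substitution to equal the input-price ratio: MP_L/MP_K = w/r.
Here MP_L/MP_K = (3/4)·(K/L)/(3/4) = (K/L). Setting this equal to 10/10 = 1 gives K = L.
Substituting into Y = 2187: 3·L^(3/4)·(L)^(3/4) = 2187.
Solving, L = 81 and K = 81.

L* = 81, K* = 81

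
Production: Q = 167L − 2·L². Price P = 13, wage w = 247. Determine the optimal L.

The marginal product of L is MP_L = 167 − 4L.
A price-taking firm hires until the value of the marginal product equals the wage: P·MP_L = w, so 13·(167 − 4L) = 247.
Then 167 − 4L = 19, giving L = 37.

L* = 37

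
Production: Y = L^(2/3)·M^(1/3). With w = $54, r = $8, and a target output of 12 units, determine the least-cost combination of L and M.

Cost minimization requires the marginal rate of technical substitution to equal the input-price ratio: MP_L/MP_M = w/r.
Here MP_L/MP_M = (2/3)·(M/L)/(1/3) = 2·(M/L). Setting this equal to 54/8 = 6.75 gives M = 3.375L.
Substituting into Y = 12: L^(2/3)·(3.375L)^(1/3) = 12.
Solving, L = 8 and M = 27.

L* = 8, M* = 27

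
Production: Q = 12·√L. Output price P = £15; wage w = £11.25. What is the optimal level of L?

MP_L = (1/2)·12·L^(-1/2) = 6·L^(-1/2).
Profit maximization for a price taker requires P·MP_L = w: 15·6·L^(-1/2) = 11.25.
So L^(-1/2) = 0.125, which gives L = 64.

L* = 64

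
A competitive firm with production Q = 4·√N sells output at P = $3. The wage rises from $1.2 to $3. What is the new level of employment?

From P·MP_N = w with MP_N = 2·N^(-1/2), the labor demand is N(w) = (6/w)^(2).
At w = 1.2: N = 25. At w = 3: N = 4.

N* = 4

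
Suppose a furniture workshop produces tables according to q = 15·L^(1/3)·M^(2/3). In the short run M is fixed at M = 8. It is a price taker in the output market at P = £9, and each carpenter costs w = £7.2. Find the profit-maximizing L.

With M = 8, MP_L = (1/3)·15·L^(-2/3)·8^(2/3) = 20·L^(-2/3).
Profit maximization for a price taker requires P·MP_L = w: 9·20·L^(-2/3) = 7.2.
So L^(-2/3) = 0.04, which gives L = 125.

L* = 125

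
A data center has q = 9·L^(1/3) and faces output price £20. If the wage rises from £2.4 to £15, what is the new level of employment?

L* = 8

From P·MP_L = w with MP_L = 3·L^(-2/3), the labor demand is L(w) = (60/w)^(3/2).
At w = 2.4: L = 125. At w = 15: L = 8.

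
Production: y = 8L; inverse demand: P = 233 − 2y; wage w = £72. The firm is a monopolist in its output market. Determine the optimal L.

Marginal revenue from the inverse demand is MR = 233 − 4y.
The marginal product is MP_L = 8.
A monopolist hires until marginal revenue product equals the wage: MR·MP_L = w.
(233 − 32L)·8 = 72, so L = 7.

L* = 7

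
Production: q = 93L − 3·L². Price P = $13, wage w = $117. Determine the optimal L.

The marginal product of L is MP_L = 93 − 6L.
A price-taking firm hires until the value of the marginal product equals the wage: P·MP_L = w, so 13·(93 − 6L) = 117.
Then 93 − 6L = 9, giving L = 14.

L* = 14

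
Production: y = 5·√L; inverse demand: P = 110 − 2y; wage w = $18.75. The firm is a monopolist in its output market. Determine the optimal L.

Marginal revenue from the inverse demand is MR = 110 − 4y.
The marginal product is MP_L = 2.5·L^(-1/2).
A monopolist hires until marginal revenue product equals the wage: MR·MP_L = w.
At L, y = 5·√L. Substituting and solving: (110 − 20·√L)·2.5·L^(-1/2) = 18.75 gives L = 16.

L* = 16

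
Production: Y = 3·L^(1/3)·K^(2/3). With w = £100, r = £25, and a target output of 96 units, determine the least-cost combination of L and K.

Cost minimization requires the marginal rate of technical substitution to equal the input-price ratio: MP_L/MP_K = w/r.
Here MP_L/MP_K = (1/3)·(K/L)/(2/3) = 0.5·(K/L). Setting this equal to 100/25 = 4 gives K = 8L.
Substituting into Y = 96: 3·L^(1/3)·(8L)^(2/3) = 96.
Solving, L = 8 and K = 64.

L* = 8, K* = 64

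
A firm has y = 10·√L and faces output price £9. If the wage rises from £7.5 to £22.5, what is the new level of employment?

From P·MP_L = w with MP_L = 5·L^(-1/2), the labor demand is L(w) = (45/w)^(2).
At w = 7.5: L = 36. At w = 22.5: L = 4.

L* = 4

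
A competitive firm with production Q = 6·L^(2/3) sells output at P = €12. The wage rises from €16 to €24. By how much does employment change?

From P·MP_L = w with MP_L = 4·L^(-1/3), the labor demand is L(w) = (48/w)^(3).
At w = 16: L = 27. At w = 24: L = 8.
ΔL = 8 − 27 = -19.

ΔL = -19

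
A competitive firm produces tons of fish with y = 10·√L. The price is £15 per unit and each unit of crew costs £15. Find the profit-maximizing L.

L* = 25

MP_L = (1/2)·10·L^(-1/2) = 5·L^(-1/2).
Profit maximization for a price taker requires P·MP_L = w: 15·5·L^(-1/2) = 15.
So L^(-1/2) = 0.2, which gives L = 25.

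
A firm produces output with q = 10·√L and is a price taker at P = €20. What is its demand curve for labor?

MP_L = (1/2)·10·L^(-1/2) = 5·L^(-1/2).
Setting P·MP_L = w: 100·L^(-1/2) = w.
Solving for L: L^(-1/2) = w/100, so L = (100/w)^(2).

L(w) = 10000/w²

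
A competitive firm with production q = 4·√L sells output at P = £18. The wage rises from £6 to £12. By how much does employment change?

ΔL = -27

From P·MP_L = w with MP_L = 2·L^(-1/2), the labor demand is L(w) = (36/w)^(2).
At w = 6: L = 36. At w = 12: L = 9.
ΔL = 9 − 36 = -27.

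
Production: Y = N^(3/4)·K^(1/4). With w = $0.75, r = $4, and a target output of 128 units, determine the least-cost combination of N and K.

Cost minimization requires the marginal rate of technical substitution to equal the input-price ratio: MP_N/MP_K = w/r.
Here MP_N/MP_K = (3/4)·(K/N)/(1/4) = 3·(K/N). Setting this equal to 0.75/4 = 0.1875 gives K = 0.0625N.
Substituting into Y = 128: N^(3/4)·(0.0625N)^(1/4) = 128.
Solving, N = 256 and K = 16.

N* = 256, K* = 16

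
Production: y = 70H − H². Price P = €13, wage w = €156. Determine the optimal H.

H* = 29

The marginal product of H is MP_H = 70 − 2H.
A price-taking firm hires until the value of the marginal product equals the wage: P·MP_H = w, so 13·(70 − 2H) = 156.
Then 70 − 2H = 12, giving H = 29.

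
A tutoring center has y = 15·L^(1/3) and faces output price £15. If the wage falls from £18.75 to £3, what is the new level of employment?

L* = 125

From P·MP_L = w with MP_L = 5·L^(-2/3), the labor demand is L(w) = (75/w)^(3/2).
At w = 18.75: L = 8. At w = 3: L = 125.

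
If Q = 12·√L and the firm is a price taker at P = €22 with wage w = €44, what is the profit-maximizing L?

MP_L = (1/2)·12·L^(-1/2) = 6·L^(-1/2).
Profit maximization for a price taker requires P·MP_L = w: 22·6·L^(-1/2) = 44.
So L^(-1/2) = 1/3, which gives L = 9.

L* = 9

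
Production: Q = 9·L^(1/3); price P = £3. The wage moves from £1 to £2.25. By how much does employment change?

From P·MP_L = w with MP_L = 3·L^(-2/3), the labor demand is L(w) = (9/w)^(3/2).
At w = 1: L = 27. At w = 2.25: L = 8.
ΔL = 8 − 27 = -19.

ΔL = -19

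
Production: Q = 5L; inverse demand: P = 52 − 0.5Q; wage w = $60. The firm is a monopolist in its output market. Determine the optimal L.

L* = 8

Marginal revenue from the inverse demand is MR = 52 − Q.
The marginal product is MP_L = 5.
A monopolist hires until marginal revenue product equals the wage: MR·MP_L = w.
(52 − 5L)·5 = 60, so L = 8.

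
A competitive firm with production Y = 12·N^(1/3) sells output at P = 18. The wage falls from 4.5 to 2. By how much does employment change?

ΔN = 152

From P·MP_N = w with MP_N = 4·N^(-2/3), the labor demand is N(w) = (72/w)^(3/2).
At w = 4.5: N = 64. At w = 2: N = 216.
ΔN = 216 − 64 = 152.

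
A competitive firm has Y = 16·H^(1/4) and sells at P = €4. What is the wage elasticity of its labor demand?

MP_H = (1/4)·16·H^(-3/4), so P·MP_H = w gives 16·H^(-3/4) = w.
Solving, H(w) = (16/w)^(4/3). This is a constant-elasticity form: H ∝ w^(−4/3), so ε = −4/3.

ε = -4/3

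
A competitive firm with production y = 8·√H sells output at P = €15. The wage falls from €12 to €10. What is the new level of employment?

H* = 36

From P·MP_H = w with MP_H = 4·H^(-1/2), the labor demand is H(w) = (60/w)^(2).
At w = 12: H = 25. At w = 10: H = 36.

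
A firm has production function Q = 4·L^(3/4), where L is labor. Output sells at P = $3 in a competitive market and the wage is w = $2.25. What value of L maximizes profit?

MP_L = (3/4)·4·L^(-1/4) = 3·L^(-1/4).
Profit maximization for a price taker requires P·MP_L = w: 3·3·L^(-1/4) = 2.25.
So L^(-1/4) = 0.25, which gives L = 256.

L* = 256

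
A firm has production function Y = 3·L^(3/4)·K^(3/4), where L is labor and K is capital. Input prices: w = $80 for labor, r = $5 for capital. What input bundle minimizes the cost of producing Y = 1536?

L* = 16, K* = 256

Cost minimization requires the marginal rate of technical substitution to equal the input-price ratio: MP_L/MP_K = w/r.
Here MP_L/MP_K = (3/4)·(K/L)/(3/4) = (K/L). Setting this equal to 80/5 = 16 gives K = 16L.
Substituting into Y = 1536: 3·L^(3/4)·(16L)^(3/4) = 1536.
Solving, L = 16 and K = 256.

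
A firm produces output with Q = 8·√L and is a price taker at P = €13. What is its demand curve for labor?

L(w) = 2704/w²

MP_L = (1/2)·8·L^(-1/2) = 4·L^(-1/2).
Setting P·MP_L = w: 52·L^(-1/2) = w.
Solving for L: L^(-1/2) = w/52, so L = (52/w)^(2).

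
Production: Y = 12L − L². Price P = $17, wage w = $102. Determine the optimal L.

L* = 3

The marginal product of L is MP_L = 12 − 2L.
A price-taking firm hires until the value of the marginal product equals the wage: P·MP_L = w, so 17·(12 − 2L) = 102.
Then 12 − 2L = 6, giving L = 3.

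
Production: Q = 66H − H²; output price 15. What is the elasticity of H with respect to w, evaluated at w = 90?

From P·MP_H = w with MP_H = 66 − 2H, labor demand is H(w) = (66 − w/15)/2.
dH/dw = −1/(30) = -1/30.
At w = 90, H = 30, so ε = (dH/dw)·(w/H) = (-1/30)·(90/30) = -0.1.

ε = -0.1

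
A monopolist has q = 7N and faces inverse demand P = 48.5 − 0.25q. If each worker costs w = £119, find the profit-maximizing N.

Marginal revenue from the inverse demand is MR = 48.5 − 0.5q.
The marginal product is MP_N = 7.
A monopolist hires until marginal revenue product equals the wage: MR·MP_N = w.
(48.5 − 3.5N)·7 = 119, so N = 9.

N* = 9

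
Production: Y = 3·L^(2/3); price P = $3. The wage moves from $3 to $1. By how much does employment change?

ΔL = 208

From P·MP_L = w with MP_L = 2·L^(-1/3), the labor demand is L(w) = (6/w)^(3).
At w = 3: L = 8. At w = 1: L = 216.
ΔL = 216 − 8 = 208.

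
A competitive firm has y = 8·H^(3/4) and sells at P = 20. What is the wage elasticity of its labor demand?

ε = -4

MP_H = (3/4)·8·H^(-1/4), so P·MP_H = w gives 120·H^(-1/4) = w.
Solving, H(w) = (120/w)^(4). This is a constant-elasticity form: H ∝ w^(−4), so ε = −4.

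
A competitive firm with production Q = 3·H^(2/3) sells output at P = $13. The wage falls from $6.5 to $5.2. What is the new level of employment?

H* = 125

From P·MP_H = w with MP_H = 2·H^(-1/3), the labor demand is H(w) = (26/w)^(3).
At w = 6.5: H = 64. At w = 5.2: H = 125.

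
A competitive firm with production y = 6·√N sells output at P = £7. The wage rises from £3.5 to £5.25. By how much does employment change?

ΔN = -20

From P·MP_N = w with MP_N = 3·N^(-1/2), the labor demand is N(w) = (21/w)^(2).
At w = 3.5: N = 36. At w = 5.25: N = 16.
ΔN = 16 − 36 = -20.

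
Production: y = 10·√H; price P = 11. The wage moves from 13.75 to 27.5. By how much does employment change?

From P·MP_H = w with MP_H = 5·H^(-1/2), the labor demand is H(w) = (55/w)^(2).
At w = 13.75: H = 16. At w = 27.5: H = 4.
ΔH = 4 − 16 = -12.

ΔH = -12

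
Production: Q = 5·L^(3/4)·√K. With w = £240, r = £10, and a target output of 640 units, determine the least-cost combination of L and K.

L* = 16, K* = 256

Cost minimization requires the marginal rate of technical substitution to equal the input-price ratio: MP_L/MP_K = w/r.
Here MP_L/MP_K = (3/4)·(K/L)/(1/2) = 1.5·(K/L). Setting this equal to 240/10 = 24 gives K = 16L.
Substituting into Q = 640: 5·L^(3/4)·(16L)^(1/2) = 640.
Solving, L = 16 and K = 256.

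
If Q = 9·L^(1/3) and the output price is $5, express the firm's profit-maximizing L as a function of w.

MP_L = (1/3)·9·L^(-2/3) = 3·L^(-2/3).
Setting P·MP_L = w: 15·L^(-2/3) = w.
Solving for L: L^(-2/3) = w/15, so L = (15/w)^(3/2).

L(w) = (15/w)^(3/2)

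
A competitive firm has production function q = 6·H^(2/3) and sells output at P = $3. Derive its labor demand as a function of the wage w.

H(w) = 1728/w³

MP_H = (2/3)·6·H^(-1/3) = 4·H^(-1/3).
Setting P·MP_H = w: 12·H^(-1/3) = w.
Solving for H: H^(-1/3) = w/12, so H = (12/w)^(3).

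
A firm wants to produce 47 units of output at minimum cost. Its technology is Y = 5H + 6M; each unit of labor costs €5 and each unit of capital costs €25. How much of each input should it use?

H* = 9.4, M* = 0

The inputs are perfect substitutes, so the firm uses whichever has the lower cost per unit of output.
Cost per unit of output via H is w/5 = 1; via M it is r/6 = 25/6. H is cheaper.
Producing Y = 47 with H alone: H = 9.4, M = 0.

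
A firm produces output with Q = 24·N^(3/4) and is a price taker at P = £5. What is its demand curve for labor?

N(w) = (90/w)^(4)

MP_N = (3/4)·24·N^(-1/4) = 18·N^(-1/4).
Setting P·MP_N = w: 90·N^(-1/4) = w.
Solving for N: N^(-1/4) = w/90, so N = (90/w)^(4).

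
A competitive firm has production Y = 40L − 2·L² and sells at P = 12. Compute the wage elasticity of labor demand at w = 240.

From P·MP_L = w with MP_L = 40 − 4L, labor demand is L(w) = (40 − w/12)/4.
dL/dw = −1/(48) = -1/48.
At w = 240, L = 5, so ε = (dL/dw)·(w/L) = (-1/48)·(240/5) = -1.

ε = -1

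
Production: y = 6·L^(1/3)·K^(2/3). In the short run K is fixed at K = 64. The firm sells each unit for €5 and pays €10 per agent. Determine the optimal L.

L* = 64

With K = 64, MP_L = (1/3)·6·L^(-2/3)·64^(2/3) = 32·L^(-2/3).
Profit maximization for a price taker requires P·MP_L = w: 5·32·L^(-2/3) = 10.
So L^(-2/3) = 0.0625, which gives L = 64.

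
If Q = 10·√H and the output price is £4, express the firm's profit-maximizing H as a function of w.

H(w) = 400/w²

MP_H = (1/2)·10·H^(-1/2) = 5·H^(-1/2).
Setting P·MP_H = w: 20·H^(-1/2) = w.
Solving for H: H^(-1/2) = w/20, so H = (20/w)^(2).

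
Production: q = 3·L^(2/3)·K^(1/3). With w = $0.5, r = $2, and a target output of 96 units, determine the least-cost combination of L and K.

L* = 64, K* = 8

Cost minimization requires the marginal rate of technical substitution to equal the input-price ratio: MP_L/MP_K = w/r.
Here MP_L/MP_K = (2/3)·(K/L)/(1/3) = 2·(K/L). Setting this equal to 0.5/2 = 0.25 gives K = 0.125L.
Substituting into q = 96: 3·L^(2/3)·(0.125L)^(1/3) = 96.
Solving, L = 64 and K = 8.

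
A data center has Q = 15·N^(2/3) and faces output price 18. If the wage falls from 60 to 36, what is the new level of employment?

N* = 125

From P·MP_N = w with MP_N = 10·N^(-1/3), the labor demand is N(w) = (180/w)^(3).
At w = 60: N = 27. At w = 36: N = 125.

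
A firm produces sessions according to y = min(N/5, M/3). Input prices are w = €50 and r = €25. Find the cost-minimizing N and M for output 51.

N* = 255, M* = 153

With a fixed-proportions technology, the cost-minimizing bundle uses no slack in either input: N/5 = M/3 = y.
So N = 5·51 = 255 and M = 3·51 = 153.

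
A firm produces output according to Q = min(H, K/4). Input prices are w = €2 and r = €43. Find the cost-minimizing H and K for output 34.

With a fixed-proportions technology, the cost-minimizing bundle uses no slack in either input: H = K/4 = Q.
So H = 34 and K = 4·34 = 136.

H* = 34, K* = 136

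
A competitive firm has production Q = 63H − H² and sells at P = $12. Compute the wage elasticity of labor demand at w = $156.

ε = -0.26

From P·MP_H = w with MP_H = 63 − 2H, labor demand is H(w) = (63 − w/12)/2.
dH/dw = −1/(24) = -1/24.
At w = 156, H = 25, so ε = (dH/dw)·(w/H) = (-1/24)·(156/25) = -0.26.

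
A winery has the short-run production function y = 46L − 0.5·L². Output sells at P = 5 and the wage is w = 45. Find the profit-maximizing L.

The marginal product of L is MP_L = 46 − L.
A price-taking firm hires until the value of the marginal product equals the wage: P·MP_L = w, so 5·(46 − L) = 45.
Then 46 − L = 9, giving L = 37.

L* = 37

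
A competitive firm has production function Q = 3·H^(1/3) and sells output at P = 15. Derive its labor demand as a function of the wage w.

H(w) = (15/w)^(3/2)

MP_H = (1/3)·3·H^(-2/3) = H^(-2/3).
Setting P·MP_H = w: 15·H^(-2/3) = w.
Solving for H: H^(-2/3) = w/15, so H = (15/w)^(3/2).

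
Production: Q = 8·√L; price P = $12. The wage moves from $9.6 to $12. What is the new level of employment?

From P·MP_L = w with MP_L = 4·L^(-1/2), the labor demand is L(w) = (48/w)^(2).
At w = 9.6: L = 25. At w = 12: L = 16.

L* = 16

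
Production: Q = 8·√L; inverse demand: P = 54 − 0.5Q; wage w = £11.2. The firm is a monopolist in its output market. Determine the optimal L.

Marginal revenue from the inverse demand is MR = 54 − Q.
The marginal product is MP_L = 4·L^(-1/2).
A monopolist hires until marginal revenue product equals the wage: MR·MP_L = w.
At L, Q = 8·√L. Substituting and solving: (54 − 8·√L)·4·L^(-1/2) = 11.2 gives L = 25.

L* = 25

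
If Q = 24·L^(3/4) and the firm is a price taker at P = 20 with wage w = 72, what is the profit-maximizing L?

MP_L = (3/4)·24·L^(-1/4) = 18·L^(-1/4).
Profit maximization for a price taker requires P·MP_L = w: 20·18·L^(-1/4) = 72.
So L^(-1/4) = 0.2, which gives L = 625.

L* = 625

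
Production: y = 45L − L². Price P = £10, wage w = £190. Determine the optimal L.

The marginal product of L is MP_L = 45 − 2L.
A price-taking firm hires until the value of the marginal product equals the wage: P·MP_L = w, so 10·(45 − 2L) = 190.
Then 45 − 2L = 19, giving L = 13.

L* = 13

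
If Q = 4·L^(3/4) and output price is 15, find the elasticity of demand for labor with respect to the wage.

ε = -4

MP_L = (3/4)·4·L^(-1/4), so P·MP_L = w gives 45·L^(-1/4) = w.
Solving, L(w) = (45/w)^(4). This is a constant-elasticity form: L ∝ w^(−4), so ε = −4.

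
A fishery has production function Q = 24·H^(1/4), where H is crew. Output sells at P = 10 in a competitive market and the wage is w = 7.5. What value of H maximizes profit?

MP_H = (1/4)·24·H^(-3/4) = 6·H^(-3/4).
Profit maximization for a price taker requires P·MP_H = w: 10·6·H^(-3/4) = 7.5.
So H^(-3/4) = 0.125, which gives H = 16.

H* = 16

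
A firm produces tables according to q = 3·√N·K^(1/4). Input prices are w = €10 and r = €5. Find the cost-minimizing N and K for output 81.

N* = 81, K* = 81

Cost minimization requires the marginal rate of technical substitution to equal the input-price ratio: MP_N/MP_K = w/r.
Here MP_N/MP_K = (1/2)·(K/N)/(1/4) = 2·(K/N). Setting this equal to 10/5 = 2 gives K = N.
Substituting into q = 81: 3·N^(1/2)·(N)^(1/4) = 81.
Solving, N = 81 and K = 81.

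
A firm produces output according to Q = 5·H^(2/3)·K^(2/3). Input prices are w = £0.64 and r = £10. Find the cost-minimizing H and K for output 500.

H* = 125, K* = 8

Cost minimization requires the marginal rate of technical substitution to equal the input-price ratio: MP_H/MP_K = w/r.
Here MP_H/MP_K = (2/3)·(K/H)/(2/3) = (K/H). Setting this equal to 0.64/10 = 0.064 gives K = 0.064H.
Substituting into Q = 500: 5·H^(2/3)·(0.064H)^(2/3) = 500.
Solving, H = 125 and K = 8.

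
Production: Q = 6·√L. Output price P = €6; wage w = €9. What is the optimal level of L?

L* = 4

MP_L = (1/2)·6·L^(-1/2) = 3·L^(-1/2).
Profit maximization for a price taker requires P·MP_L = w: 6·3·L^(-1/2) = 9.
So L^(-1/2) = 0.5, which gives L = 4.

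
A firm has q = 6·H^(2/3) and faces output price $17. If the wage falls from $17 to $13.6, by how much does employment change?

ΔH = 61

From P·MP_H = w with MP_H = 4·H^(-1/3), the labor demand is H(w) = (68/w)^(3).
At w = 17: H = 64. At w = 13.6: H = 125.
ΔH = 125 − 64 = 61.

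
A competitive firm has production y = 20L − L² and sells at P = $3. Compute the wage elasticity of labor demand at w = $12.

ε = -0.25

From P·MP_L = w with MP_L = 20 − 2L, labor demand is L(w) = (20 − w/3)/2.
dL/dw = −1/(6) = -1/6.
At w = 12, L = 8, so ε = (dL/dw)·(w/L) = (-1/6)·(12/8) = -0.25.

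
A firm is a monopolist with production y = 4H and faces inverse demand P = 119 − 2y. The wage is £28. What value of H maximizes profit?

Marginal revenue from the inverse demand is MR = 119 − 4y.
The marginal product is MP_H = 4.
A monopolist hires until marginal revenue product equals the wage: MR·MP_H = w.
(119 − 16H)·4 = 28, so H = 7.

H* = 7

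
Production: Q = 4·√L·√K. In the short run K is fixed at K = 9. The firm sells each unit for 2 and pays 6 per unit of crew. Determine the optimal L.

L* = 4

With K = 9, MP_L = (1/2)·4·L^(-1/2)·9^(1/2) = 6·L^(-1/2).
Profit maximization for a price taker requires P·MP_L = w: 2·6·L^(-1/2) = 6.
So L^(-1/2) = 0.5, which gives L = 4.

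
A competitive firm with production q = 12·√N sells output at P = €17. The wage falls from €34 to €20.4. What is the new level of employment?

From P·MP_N = w with MP_N = 6·N^(-1/2), the labor demand is N(w) = (102/w)^(2).
At w = 34: N = 9. At w = 20.4: N = 25.

N* = 25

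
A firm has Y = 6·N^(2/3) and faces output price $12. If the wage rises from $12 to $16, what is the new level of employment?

From P·MP_N = w with MP_N = 4·N^(-1/3), the labor demand is N(w) = (48/w)^(3).
At w = 12: N = 64. At w = 16: N = 27.

N* = 27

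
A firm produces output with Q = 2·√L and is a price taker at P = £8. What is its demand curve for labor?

MP_L = (1/2)·2·L^(-1/2) = L^(-1/2).
Setting P·MP_L = w: 8·L^(-1/2) = w.
Solving for L: L^(-1/2) = w/8, so L = (8/w)^(2).

L(w) = 64/w²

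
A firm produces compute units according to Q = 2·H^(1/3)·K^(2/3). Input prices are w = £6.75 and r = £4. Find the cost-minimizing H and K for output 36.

Cost minimization requires the marginal rate of technical substitution to equal the input-price ratio: MP_H/MP_K = w/r.
Here MP_H/MP_K = (1/3)·(K/H)/(2/3) = 0.5·(K/H). Setting this equal to 6.75/4 = 1.6875 gives K = 3.375H.
Substituting into Q = 36: 2·H^(1/3)·(3.375H)^(2/3) = 36.
Solving, H = 8 and K = 27.

H* = 8, K* = 27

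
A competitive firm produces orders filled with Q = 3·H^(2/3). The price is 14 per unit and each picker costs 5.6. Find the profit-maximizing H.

H* = 125

MP_H = (2/3)·3·H^(-1/3) = 2·H^(-1/3).
Profit maximization for a price taker requires P·MP_H = w: 14·2·H^(-1/3) = 5.6.
So H^(-1/3) = 0.2, which gives H = 125.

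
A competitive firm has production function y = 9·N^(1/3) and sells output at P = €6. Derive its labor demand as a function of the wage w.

MP_N = (1/3)·9·N^(-2/3) = 3·N^(-2/3).
Setting P·MP_N = w: 18·N^(-2/3) = w.
Solving for N: N^(-2/3) = w/18, so N = (18/w)^(3/2).

N(w) = (18/w)^(3/2)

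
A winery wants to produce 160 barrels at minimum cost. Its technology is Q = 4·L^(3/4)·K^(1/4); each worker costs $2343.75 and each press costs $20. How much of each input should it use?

L* = 16, K* = 625

Cost minimization requires the marginal rate of technical substitution to equal the input-price ratio: MP_L/MP_K = w/r.
Here MP_L/MP_K = (3/4)·(K/L)/(1/4) = 3·(K/L). Setting this equal to 2343.75/20 = 117.1875 gives K = 39.0625L.
Substituting into Q = 160: 4·L^(3/4)·(39.0625L)^(1/4) = 160.
Solving, L = 16 and K = 625.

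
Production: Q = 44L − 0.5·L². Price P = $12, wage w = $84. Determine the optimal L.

The marginal product of L is MP_L = 44 − L.
A price-taking firm hires until the value of the marginal product equals the wage: P·MP_L = w, so 12·(44 − L) = 84.
Then 44 − L = 7, giving L = 37.

L* = 37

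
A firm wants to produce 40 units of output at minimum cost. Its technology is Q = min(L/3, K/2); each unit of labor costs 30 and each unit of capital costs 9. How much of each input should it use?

With a fixed-proportions technology, the cost-minimizing bundle uses no slack in either input: L/3 = K/2 = Q.
So L = 3·40 = 120 and K = 2·40 = 80.

L* = 120, K* = 80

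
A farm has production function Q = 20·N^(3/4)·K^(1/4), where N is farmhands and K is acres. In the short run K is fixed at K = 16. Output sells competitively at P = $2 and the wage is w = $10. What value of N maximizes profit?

N* = 1296

With K = 16, MP_N = (3/4)·20·N^(-1/4)·16^(1/4) = 30·N^(-1/4).
Profit maximization for a price taker requires P·MP_N = w: 2·30·N^(-1/4) = 10.
So N^(-1/4) = 1/6, which gives N = 1296.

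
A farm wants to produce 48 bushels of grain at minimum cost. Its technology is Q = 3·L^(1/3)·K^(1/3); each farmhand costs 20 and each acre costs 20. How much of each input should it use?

L* = 64, K* = 64

Cost minimization requires the marginal rate of technical substitution to equal the input-price ratio: MP_L/MP_K = w/r.
Here MP_L/MP_K = (1/3)·(K/L)/(1/3) = (K/L). Setting this equal to 20/20 = 1 gives K = L.
Substituting into Q = 48: 3·L^(1/3)·(L)^(1/3) = 48.
Solving, L = 64 and K = 64.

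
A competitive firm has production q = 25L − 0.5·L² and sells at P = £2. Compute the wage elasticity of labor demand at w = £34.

From P·MP_L = w with MP_L = 25 − L, labor demand is L(w) = 25 − w/2.
dL/dw = −1/(2) = -0.5.
At w = 34, L = 8, so ε = (dL/dw)·(w/L) = (-0.5)·(34/8) = -2.125.

ε = -2.125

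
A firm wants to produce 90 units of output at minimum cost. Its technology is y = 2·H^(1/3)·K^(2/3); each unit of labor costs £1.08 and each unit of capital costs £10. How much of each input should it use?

H* = 125, K* = 27

Cost minimization requires the marginal rate of technical substitution to equal the input-price ratio: MP_H/MP_K = w/r.
Here MP_H/MP_K = (1/3)·(K/H)/(2/3) = 0.5·(K/H). Setting this equal to 1.08/10 = 0.108 gives K = 0.216H.
Substituting into y = 90: 2·H^(1/3)·(0.216H)^(2/3) = 90.
Solving, H = 125 and K = 27.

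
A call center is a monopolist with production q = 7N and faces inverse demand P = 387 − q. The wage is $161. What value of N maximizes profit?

N* = 26

Marginal revenue from the inverse demand is MR = 387 − 2q.
The marginal product is MP_N = 7.
A monopolist hires until marginal revenue product equals the wage: MR·MP_N = w.
(387 − 14N)·7 = 161, so N = 26.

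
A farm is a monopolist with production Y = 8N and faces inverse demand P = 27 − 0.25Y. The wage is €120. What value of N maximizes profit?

N* = 3

Marginal revenue from the inverse demand is MR = 27 − 0.5Y.
The marginal product is MP_N = 8.
A monopolist hires until marginal revenue product equals the wage: MR·MP_N = w.
(27 − 4N)·8 = 120, so N = 3.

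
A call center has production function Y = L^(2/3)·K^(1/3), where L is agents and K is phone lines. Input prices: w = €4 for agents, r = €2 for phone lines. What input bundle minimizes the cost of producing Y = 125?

Cost minimization requires the marginal rate of technical substitution to equal the input-price ratio: MP_L/MP_K = w/r.
Here MP_L/MP_K = (2/3)·(K/L)/(1/3) = 2·(K/L). Setting this equal to 4/2 = 2 gives K = L.
Substituting into Y = 125: L^(2/3)·(L)^(1/3) = 125.
Solving, L = 125 and K = 125.

L* = 125, K* = 125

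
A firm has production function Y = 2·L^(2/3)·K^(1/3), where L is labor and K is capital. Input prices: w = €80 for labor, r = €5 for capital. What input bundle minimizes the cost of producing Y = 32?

Cost minimization requires the marginal rate of technical substitution to equal the input-price ratio: MP_L/MP_K = w/r.
Here MP_L/MP_K = (2/3)·(K/L)/(1/3) = 2·(K/L). Setting this equal to 80/5 = 16 gives K = 8L.
Substituting into Y = 32: 2·L^(2/3)·(8L)^(1/3) = 32.
Solving, L = 8 and K = 64.

L* = 8, K* = 64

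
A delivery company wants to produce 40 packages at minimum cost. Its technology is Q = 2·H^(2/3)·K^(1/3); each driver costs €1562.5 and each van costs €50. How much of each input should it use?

H* = 8, K* = 125

Cost minimization requires the marginal rate of technical substitution to equal the input-price ratio: MP_H/MP_K = w/r.
Here MP_H/MP_K = (2/3)·(K/H)/(1/3) = 2·(K/H). Setting this equal to 1562.5/50 = 31.25 gives K = 15.625H.
Substituting into Q = 40: 2·H^(2/3)·(15.625H)^(1/3) = 40.
Solving, H = 8 and K = 125.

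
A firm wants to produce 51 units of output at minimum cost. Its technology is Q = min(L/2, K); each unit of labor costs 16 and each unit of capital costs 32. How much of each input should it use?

L* = 102, K* = 51

With a fixed-proportions technology, the cost-minimizing bundle uses no slack in either input: L/2 = K = Q.
So L = 2·51 = 102 and K = 51.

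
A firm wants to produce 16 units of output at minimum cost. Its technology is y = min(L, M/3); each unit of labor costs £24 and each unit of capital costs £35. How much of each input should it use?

With a fixed-proportions technology, the cost-minimizing bundle uses no slack in either input: L = M/3 = y.
So L = 16 and M = 3·16 = 48.

L* = 16, M* = 48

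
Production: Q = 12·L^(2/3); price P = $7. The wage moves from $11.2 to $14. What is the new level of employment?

From P·MP_L = w with MP_L = 8·L^(-1/3), the labor demand is L(w) = (56/w)^(3).
At w = 11.2: L = 125. At w = 14: L = 64.

L* = 64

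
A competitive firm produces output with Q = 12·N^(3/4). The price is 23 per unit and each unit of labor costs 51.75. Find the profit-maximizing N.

MP_N = (3/4)·12·N^(-1/4) = 9·N^(-1/4).
Profit maximization for a price taker requires P·MP_N = w: 23·9·N^(-1/4) = 51.75.
So N^(-1/4) = 0.25, which gives N = 256.

N* = 256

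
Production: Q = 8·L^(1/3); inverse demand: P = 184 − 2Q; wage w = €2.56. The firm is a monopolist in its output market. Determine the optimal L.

Marginal revenue from the inverse demand is MR = 184 − 4Q.
The marginal product is MP_L = (8/3)·L^(-2/3).
A monopolist hires until marginal revenue product equals the wage: MR·MP_L = w.
At L, Q = 8·L^(1/3). Substituting and solving: (184 − 32·L^(1/3))·(8/3)·L^(-2/3) = 2.56 gives L = 125.

L* = 125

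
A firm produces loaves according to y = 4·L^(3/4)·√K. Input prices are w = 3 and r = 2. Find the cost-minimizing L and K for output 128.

L* = 16, K* = 16

Cost minimization requires the marginal rate of technical substitution to equal the input-price ratio: MP_L/MP_K = w/r.
Here MP_L/MP_K = (3/4)·(K/L)/(1/2) = 1.5·(K/L). Setting this equal to 3/2 = 1.5 gives K = L.
Substituting into y = 128: 4·L^(3/4)·(L)^(1/2) = 128.
Solving, L = 16 and K = 16.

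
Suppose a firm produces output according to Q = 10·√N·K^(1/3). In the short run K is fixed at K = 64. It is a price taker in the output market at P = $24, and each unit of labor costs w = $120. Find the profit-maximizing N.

N* = 16

With K = 64, MP_N = (1/2)·10·N^(-1/2)·64^(1/3) = 20·N^(-1/2).
Profit maximization for a price taker requires P·MP_N = w: 24·20·N^(-1/2) = 120.
So N^(-1/2) = 0.25, which gives N = 16.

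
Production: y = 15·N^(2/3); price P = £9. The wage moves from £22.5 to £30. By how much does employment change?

From P·MP_N = w with MP_N = 10·N^(-1/3), the labor demand is N(w) = (90/w)^(3).
At w = 22.5: N = 64. At w = 30: N = 27.
ΔN = 27 − 64 = -37.

ΔN = -37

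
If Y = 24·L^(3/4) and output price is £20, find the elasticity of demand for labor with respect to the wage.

MP_L = (3/4)·24·L^(-1/4), so P·MP_L = w gives 360·L^(-1/4) = w.
Solving, L(w) = (360/w)^(4). This is a constant-elasticity form: L ∝ w^(−4), so ε = −4.

ε = -4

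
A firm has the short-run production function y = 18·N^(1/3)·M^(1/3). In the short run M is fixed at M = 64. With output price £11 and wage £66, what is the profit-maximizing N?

With M = 64, MP_N = (1/3)·18·N^(-2/3)·64^(1/3) = 24·N^(-2/3).
Profit maximization for a price taker requires P·MP_N = w: 11·24·N^(-2/3) = 66.
So N^(-2/3) = 0.25, which gives N = 8.

N* = 8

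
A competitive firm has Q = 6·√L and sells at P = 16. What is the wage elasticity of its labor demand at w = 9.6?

ε = -2

MP_L = (1/2)·6·L^(-1/2), so P·MP_L = w gives 48·L^(-1/2) = w.
Solving, L(w) = (48/w)^(2). This is a constant-elasticity form: L ∝ w^(−2), so ε = −2.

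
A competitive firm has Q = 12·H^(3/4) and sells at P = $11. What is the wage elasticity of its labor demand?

ε = -4

MP_H = (3/4)·12·H^(-1/4), so P·MP_H = w gives 99·H^(-1/4) = w.
Solving, H(w) = (99/w)^(4). This is a constant-elasticity form: H ∝ w^(−4), so ε = −4.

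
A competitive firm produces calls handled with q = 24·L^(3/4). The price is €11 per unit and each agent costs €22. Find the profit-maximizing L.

MP_L = (3/4)·24·L^(-1/4) = 18·L^(-1/4).
Profit maximization for a price taker requires P·MP_L = w: 11·18·L^(-1/4) = 22.
So L^(-1/4) = 1/9, which gives L = 6561.

L* = 6561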